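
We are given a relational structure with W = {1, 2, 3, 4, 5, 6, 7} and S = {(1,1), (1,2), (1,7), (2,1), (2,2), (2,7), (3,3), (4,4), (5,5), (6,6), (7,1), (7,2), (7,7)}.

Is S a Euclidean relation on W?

Euclidean: yes — any two successors of a common world are S-related.

Yes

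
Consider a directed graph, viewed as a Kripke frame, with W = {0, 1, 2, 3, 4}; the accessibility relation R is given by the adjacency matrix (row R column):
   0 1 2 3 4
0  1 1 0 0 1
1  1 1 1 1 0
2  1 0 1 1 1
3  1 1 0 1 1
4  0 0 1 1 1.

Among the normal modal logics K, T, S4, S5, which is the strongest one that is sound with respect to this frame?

Reflexive (axiom T): yes — every world is R-related to itself.
Transitive (axiom 4): no — 0 R 1 and 1 R 2, but not 0 R 2.
Euclidean (axiom 5): no — 0 R 1 and 0 R 4, but not 1 R 4.
So F validates K, T; S4 would additionally require R to be transitive. The strongest is T.

T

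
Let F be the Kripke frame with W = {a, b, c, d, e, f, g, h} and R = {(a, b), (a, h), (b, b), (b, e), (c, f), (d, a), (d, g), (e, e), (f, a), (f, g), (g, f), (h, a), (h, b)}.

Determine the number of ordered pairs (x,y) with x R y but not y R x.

7

Enumerating: (a,b), (b,e), (c,f), (d,a), (d,g), (f,a), (h,b).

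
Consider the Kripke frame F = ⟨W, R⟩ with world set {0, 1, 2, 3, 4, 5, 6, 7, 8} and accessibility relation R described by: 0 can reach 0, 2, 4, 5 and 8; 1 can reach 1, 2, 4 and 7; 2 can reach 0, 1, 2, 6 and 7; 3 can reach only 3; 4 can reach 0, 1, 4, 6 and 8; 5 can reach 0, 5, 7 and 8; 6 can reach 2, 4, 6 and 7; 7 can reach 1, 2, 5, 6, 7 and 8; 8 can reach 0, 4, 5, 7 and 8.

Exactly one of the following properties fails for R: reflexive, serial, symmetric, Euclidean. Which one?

Euclidean

Reflexive: yes — every world is R-related to itself.
Serial: yes — every world has a successor (e.g. 0 R 0).
Symmetric: yes — every pair in R has its reverse in R.
Euclidean: no — 0 R 2 and 0 R 4, but not 2 R 4.
Only Euclidean fails.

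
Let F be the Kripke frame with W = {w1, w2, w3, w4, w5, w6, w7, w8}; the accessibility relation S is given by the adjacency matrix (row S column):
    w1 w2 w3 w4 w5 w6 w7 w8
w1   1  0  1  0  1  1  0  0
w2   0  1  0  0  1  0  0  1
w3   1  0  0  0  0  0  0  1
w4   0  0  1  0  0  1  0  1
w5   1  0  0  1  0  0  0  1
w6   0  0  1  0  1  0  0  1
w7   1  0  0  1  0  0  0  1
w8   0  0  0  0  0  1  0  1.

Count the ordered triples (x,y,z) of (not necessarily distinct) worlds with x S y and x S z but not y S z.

Enumerating: (w1,w3,w3), (w1,w3,w5), (w1,w3,w6), (w1,w5,w3), (w1,w5,w5), (w1,w5,w6), (w1,w6,w1), (w1,w6,w6), (w2,w5,w2), (w2,w5,w5), (w2,w8,w2), (w2,w8,w5), … and 25 more.
Total: 37.

37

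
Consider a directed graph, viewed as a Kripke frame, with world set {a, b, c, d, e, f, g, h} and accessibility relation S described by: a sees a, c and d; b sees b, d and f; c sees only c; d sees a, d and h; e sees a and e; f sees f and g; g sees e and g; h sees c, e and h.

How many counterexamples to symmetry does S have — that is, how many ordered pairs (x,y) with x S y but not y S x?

9

Enumerating: (a,c), (b,d), (b,f), (d,h), (e,a), (f,g), (g,e), (h,c), (h,e).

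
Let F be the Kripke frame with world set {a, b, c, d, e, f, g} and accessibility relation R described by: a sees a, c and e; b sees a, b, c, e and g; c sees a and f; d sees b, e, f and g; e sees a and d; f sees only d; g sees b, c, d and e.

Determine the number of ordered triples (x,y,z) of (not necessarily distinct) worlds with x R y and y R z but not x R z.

32

Enumerating: (a,c,f), (a,e,d), (b,c,f), (b,e,d), (b,g,d), (c,a,c), (c,a,e), (c,f,d), (d,b,a), (d,b,c), (d,e,a), (d,e,d), … and 20 more.
Total: 32.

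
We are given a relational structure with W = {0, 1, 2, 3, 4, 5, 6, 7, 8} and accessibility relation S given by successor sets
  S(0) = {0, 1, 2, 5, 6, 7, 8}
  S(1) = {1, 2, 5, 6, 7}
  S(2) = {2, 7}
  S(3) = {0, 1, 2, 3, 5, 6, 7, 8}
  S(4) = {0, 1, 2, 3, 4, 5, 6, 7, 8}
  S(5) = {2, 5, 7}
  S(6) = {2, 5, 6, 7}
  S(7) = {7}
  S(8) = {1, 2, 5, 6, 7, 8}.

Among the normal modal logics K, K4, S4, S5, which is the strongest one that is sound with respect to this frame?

S4

Transitive (axiom 4): yes — every two-step S-path is closed by a direct edge.
Reflexive (axiom T): yes — every world is S-related to itself.
Euclidean (axiom 5): no — 0 S 1 and 0 S 8, but not 1 S 8.
So F validates K, K4, S4; S5 would additionally require S to be Euclidean. The strongest is S4.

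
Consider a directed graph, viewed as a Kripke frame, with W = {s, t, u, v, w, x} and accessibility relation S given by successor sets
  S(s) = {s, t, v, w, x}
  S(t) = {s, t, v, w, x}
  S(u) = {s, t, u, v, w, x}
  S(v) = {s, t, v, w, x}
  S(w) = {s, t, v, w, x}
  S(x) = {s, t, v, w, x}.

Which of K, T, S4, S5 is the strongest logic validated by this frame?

S4

Reflexive (axiom T): yes — every world is S-related to itself.
Transitive (axiom 4): yes — every two-step S-path is closed by a direct edge.
Euclidean (axiom 5): no — u S s and u S u, but not s S u.
So F validates K, T, S4; S5 would additionally require S to be Euclidean. The strongest is S4.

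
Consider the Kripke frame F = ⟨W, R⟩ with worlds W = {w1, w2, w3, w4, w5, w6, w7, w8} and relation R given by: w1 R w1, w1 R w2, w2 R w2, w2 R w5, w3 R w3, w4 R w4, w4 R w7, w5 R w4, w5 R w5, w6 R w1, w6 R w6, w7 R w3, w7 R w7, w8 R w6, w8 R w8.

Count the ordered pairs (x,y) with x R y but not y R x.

Enumerating: (w1,w2), (w2,w5), (w4,w7), (w5,w4), (w6,w1), (w7,w3), (w8,w6).

7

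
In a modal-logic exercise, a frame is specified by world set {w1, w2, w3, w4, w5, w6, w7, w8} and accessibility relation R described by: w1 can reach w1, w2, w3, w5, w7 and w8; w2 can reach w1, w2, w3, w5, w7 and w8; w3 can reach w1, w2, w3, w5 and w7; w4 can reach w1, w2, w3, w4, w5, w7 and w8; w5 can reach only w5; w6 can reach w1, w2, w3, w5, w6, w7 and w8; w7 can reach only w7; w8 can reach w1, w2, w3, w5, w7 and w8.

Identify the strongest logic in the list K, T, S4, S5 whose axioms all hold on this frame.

T

Reflexive (axiom T): yes — every world is R-related to itself.
Transitive (axiom 4): no — w3 R w1 and w1 R w8, but not w3 R w8.
Euclidean (axiom 5): no — w1 R w3 and w1 R w8, but not w3 R w8.
So F validates K, T; S4 would additionally require R to be transitive. The strongest is T.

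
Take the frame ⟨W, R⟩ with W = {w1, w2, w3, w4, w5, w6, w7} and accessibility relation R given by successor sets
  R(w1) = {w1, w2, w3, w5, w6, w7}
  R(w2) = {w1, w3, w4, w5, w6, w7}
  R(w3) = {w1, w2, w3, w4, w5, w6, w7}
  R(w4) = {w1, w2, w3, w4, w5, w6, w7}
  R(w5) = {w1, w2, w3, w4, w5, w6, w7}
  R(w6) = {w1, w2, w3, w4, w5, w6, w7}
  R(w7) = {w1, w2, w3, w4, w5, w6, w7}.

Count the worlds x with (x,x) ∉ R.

1

Enumerating: w2.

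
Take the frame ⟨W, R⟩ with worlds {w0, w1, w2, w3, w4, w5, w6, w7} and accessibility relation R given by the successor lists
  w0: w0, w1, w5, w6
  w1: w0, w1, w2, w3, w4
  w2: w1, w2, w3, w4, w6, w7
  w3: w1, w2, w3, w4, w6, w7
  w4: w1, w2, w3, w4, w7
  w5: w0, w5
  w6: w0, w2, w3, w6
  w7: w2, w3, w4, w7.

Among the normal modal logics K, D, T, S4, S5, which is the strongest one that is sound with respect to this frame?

T

Serial (axiom D): yes — every world has a successor (e.g. w0 R w0).
Reflexive (axiom T): yes — every world is R-related to itself.
Transitive (axiom 4): no — w0 R w1 and w1 R w2, but not w0 R w2.
Euclidean (axiom 5): no — w0 R w1 and w0 R w5, but not w1 R w5.
So F validates K, D, T; S4 would additionally require R to be transitive. The strongest is T.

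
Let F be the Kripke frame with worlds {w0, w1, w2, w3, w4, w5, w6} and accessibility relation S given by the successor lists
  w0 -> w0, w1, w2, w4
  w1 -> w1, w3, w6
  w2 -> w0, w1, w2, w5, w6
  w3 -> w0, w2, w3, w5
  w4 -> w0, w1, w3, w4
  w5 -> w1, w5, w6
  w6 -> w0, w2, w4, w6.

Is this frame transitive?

No

Transitive: no — w0 S w1 and w1 S w3, but not w0 S w3.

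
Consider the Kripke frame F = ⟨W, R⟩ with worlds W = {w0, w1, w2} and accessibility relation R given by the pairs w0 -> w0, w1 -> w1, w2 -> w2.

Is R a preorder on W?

Reflexive: yes — every world is R-related to itself.
Transitive: yes — every two-step R-path is closed by a direct edge.
So R is a preorder.

Yes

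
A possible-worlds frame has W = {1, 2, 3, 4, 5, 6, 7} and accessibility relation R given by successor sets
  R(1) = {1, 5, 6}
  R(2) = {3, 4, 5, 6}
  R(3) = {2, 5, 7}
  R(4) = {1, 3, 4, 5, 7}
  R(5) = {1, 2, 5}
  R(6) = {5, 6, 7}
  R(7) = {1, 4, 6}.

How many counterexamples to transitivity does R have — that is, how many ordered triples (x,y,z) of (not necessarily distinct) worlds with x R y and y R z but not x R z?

Enumerating: (1,5,2), (1,6,7), (2,3,2), (2,3,7), (2,4,1), (2,4,7), (2,5,1), (2,5,2), (2,6,7), (3,2,3), (3,2,4), (3,2,6), … and 22 more.
Total: 34.

34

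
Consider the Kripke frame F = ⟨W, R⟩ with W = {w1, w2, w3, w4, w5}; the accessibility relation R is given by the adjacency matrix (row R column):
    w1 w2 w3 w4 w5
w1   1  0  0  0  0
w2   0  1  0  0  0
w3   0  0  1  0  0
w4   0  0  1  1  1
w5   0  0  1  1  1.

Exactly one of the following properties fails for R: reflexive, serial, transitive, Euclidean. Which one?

Euclidean

Reflexive: yes — every world is R-related to itself.
Serial: yes — every world has a successor (e.g. w1 R w1).
Transitive: yes — every two-step R-path is closed by a direct edge.
Euclidean: no — w4 R w3 and w4 R w5, but not w3 R w5.
Only Euclidean fails.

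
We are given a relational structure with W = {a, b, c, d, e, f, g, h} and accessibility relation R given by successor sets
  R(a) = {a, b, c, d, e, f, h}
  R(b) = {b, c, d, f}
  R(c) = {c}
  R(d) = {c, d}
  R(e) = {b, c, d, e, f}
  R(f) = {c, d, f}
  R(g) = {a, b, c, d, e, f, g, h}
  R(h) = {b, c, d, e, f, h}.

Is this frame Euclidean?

No

Euclidean: no — a R b and a R e, but not b R e.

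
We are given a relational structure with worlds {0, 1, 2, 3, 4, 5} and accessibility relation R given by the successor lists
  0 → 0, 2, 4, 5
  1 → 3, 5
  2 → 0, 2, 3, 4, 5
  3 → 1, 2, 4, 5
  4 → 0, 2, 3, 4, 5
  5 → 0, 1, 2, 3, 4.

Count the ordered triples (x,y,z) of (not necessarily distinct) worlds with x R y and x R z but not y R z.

Enumerating: (0,5,5), (1,3,3), (1,5,5), (2,0,3), (2,3,0), (2,3,3), (2,5,5), (3,1,1), (3,1,2), (3,1,4), (3,2,1), (3,4,1), … and 15 more.
Total: 27.

27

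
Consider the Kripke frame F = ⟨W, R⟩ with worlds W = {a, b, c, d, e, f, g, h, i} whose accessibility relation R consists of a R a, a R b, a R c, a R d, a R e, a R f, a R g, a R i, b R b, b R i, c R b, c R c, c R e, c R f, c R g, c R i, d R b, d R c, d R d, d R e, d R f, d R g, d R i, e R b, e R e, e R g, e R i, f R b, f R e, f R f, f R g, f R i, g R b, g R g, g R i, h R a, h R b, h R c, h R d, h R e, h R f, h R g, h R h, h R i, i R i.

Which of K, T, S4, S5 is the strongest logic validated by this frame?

S4

Reflexive (axiom T): yes — every world is R-related to itself.
Transitive (axiom 4): yes — every two-step R-path is closed by a direct edge.
Euclidean (axiom 5): no — a R b and a R c, but not b R c.
So F validates K, T, S4; S5 would additionally require R to be Euclidean. The strongest is S4.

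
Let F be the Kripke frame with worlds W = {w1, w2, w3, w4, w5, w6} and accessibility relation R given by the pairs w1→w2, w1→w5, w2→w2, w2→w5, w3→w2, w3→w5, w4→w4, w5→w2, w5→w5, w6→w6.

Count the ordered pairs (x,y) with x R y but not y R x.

Enumerating: (w1,w2), (w1,w5), (w3,w2), (w3,w5).

4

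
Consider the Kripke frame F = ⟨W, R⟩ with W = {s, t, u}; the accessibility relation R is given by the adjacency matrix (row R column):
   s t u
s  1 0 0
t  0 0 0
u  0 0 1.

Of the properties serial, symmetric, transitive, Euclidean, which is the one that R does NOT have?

Serial: no — t has no R-successor.
Symmetric: yes — every pair in R has its reverse in R.
Transitive: yes — every two-step R-path is closed by a direct edge.
Euclidean: yes — any two successors of a common world are R-related.
Only serial fails.

serial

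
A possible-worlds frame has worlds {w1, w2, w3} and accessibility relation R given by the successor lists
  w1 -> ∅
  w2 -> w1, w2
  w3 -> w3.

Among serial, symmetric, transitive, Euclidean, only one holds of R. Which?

transitive

Serial: no — w1 has no R-successor.
Symmetric: no — w2 R w1 but not w1 R w2.
Transitive: yes — every two-step R-path is closed by a direct edge.
Euclidean: no — w2 R w1 and w2 R w1, but not w1 R w1.
Only transitive holds.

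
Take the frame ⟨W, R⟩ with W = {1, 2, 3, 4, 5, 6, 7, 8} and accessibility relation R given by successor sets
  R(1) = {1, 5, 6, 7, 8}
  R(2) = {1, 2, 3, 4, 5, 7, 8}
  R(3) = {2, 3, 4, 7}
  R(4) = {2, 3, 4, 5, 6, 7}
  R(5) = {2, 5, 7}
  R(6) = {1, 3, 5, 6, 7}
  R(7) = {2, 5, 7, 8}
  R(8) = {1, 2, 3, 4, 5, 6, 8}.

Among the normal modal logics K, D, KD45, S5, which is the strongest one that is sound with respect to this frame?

D

Serial (axiom D): yes — every world has a successor (e.g. 1 R 1).
Transitive (axiom 4): no — 1 R 5 and 5 R 2, but not 1 R 2.
Euclidean (axiom 5): no — 1 R 5 and 1 R 6, but not 5 R 6.
Reflexive (axiom T): yes — every world is R-related to itself.
So F validates K, D; KD45 would additionally require R to be Euclidean and transitive. The strongest is D.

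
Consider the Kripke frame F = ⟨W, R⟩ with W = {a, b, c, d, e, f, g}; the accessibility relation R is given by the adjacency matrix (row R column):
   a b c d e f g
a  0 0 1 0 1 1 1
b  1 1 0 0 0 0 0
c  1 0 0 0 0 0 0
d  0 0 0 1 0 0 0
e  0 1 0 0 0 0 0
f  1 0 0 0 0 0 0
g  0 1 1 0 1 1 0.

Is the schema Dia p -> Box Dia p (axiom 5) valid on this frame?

By correspondence theory, 5 is valid on a frame iff R is Euclidean.
Euclidean: no — a R c and a R e, but not c R e.

No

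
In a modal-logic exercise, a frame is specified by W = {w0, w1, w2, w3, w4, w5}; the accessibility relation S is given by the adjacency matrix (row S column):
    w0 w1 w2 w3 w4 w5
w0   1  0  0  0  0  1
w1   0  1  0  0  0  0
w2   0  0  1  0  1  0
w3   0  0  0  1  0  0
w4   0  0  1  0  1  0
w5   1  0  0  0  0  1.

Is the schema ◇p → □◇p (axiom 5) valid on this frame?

By correspondence theory, 5 is valid on a frame iff S is Euclidean.
Euclidean: yes — any two successors of a common world are S-related.

Yes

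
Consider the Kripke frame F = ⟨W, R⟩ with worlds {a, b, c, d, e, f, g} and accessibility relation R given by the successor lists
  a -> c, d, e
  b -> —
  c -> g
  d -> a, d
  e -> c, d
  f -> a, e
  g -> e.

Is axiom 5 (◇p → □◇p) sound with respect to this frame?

By correspondence theory, 5 is valid on a frame iff R is Euclidean.
Euclidean: no — a R c and a R d, but not c R d.

No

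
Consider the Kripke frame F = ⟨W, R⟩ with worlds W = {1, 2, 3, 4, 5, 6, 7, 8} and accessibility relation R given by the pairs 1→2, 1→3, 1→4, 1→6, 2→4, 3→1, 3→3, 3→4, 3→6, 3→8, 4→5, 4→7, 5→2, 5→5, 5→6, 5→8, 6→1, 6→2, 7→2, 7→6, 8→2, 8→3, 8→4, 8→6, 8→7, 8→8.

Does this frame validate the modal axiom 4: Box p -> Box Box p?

Axiom 4 corresponds to the accessibility relation being transitive.
Transitive: no — 1 R 3 and 3 R 8, but not 1 R 8.

No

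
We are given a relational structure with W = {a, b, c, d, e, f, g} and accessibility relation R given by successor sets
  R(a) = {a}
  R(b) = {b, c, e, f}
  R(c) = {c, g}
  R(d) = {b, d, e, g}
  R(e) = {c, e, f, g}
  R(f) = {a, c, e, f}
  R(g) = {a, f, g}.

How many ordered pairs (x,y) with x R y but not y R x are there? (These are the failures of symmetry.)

Enumerating: (b,c), (b,e), (b,f), (c,g), (d,b), (d,e), (d,g), (e,c), (e,g), (f,a), (f,c), (g,a), (g,f).

13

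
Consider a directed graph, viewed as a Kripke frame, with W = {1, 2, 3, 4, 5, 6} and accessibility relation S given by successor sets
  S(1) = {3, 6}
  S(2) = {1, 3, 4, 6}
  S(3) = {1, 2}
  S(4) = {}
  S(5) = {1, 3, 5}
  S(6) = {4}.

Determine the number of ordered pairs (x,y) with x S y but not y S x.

Enumerating: (1,6), (2,1), (2,4), (2,6), (5,1), (5,3), (6,4).

7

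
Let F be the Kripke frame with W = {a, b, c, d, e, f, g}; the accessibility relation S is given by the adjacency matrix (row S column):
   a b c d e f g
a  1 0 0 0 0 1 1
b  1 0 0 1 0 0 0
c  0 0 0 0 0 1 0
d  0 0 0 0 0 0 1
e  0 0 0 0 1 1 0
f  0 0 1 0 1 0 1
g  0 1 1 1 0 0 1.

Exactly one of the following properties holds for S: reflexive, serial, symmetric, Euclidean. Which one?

serial

Reflexive: no — b is not related to itself.
Serial: yes — every world has a successor (e.g. a S a).
Symmetric: no — a S f but not f S a.
Euclidean: no — a S g and a S f, but not g S f.
Only serial holds.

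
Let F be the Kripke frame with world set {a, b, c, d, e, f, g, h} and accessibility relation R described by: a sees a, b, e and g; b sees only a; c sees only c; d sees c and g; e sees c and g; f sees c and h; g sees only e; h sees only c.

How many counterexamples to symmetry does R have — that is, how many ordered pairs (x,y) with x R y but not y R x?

Enumerating: (a,e), (a,g), (d,c), (d,g), (e,c), (f,c), (f,h), (h,c).

8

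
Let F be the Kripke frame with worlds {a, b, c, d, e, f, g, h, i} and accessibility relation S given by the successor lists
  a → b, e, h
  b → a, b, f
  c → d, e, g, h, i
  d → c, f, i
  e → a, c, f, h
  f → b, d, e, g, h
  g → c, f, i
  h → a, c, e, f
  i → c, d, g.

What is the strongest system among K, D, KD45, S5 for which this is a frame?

D

Serial (axiom D): yes — every world has a successor (e.g. a S b).
Transitive (axiom 4): no — a S b and b S f, but not a S f.
Euclidean (axiom 5): no — a S b and a S e, but not b S e.
Reflexive (axiom T): no — a is not related to itself.
So F validates K, D; KD45 would additionally require S to be Euclidean and transitive. The strongest is D.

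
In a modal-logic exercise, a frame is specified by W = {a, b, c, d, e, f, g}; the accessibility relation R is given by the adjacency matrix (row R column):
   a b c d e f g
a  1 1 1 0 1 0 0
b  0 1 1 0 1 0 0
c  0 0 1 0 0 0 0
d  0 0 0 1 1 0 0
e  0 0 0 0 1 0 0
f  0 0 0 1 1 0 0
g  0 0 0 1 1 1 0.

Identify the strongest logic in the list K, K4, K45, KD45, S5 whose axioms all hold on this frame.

K4

Transitive (axiom 4): yes — every two-step R-path is closed by a direct edge.
Euclidean (axiom 5): no — a R c and a R b, but not c R b.
Serial (axiom D): yes — every world has a successor (e.g. a R a).
Reflexive (axiom T): no — f is not related to itself.
So F validates K, K4; K45 would additionally require R to be Euclidean. The strongest is K4.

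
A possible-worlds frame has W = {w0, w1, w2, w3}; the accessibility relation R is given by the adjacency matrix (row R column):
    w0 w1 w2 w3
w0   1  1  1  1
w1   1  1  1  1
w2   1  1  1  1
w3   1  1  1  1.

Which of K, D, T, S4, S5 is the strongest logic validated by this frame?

S5

Serial (axiom D): yes — every world has a successor (e.g. w0 R w0).
Reflexive (axiom T): yes — every world is R-related to itself.
Transitive (axiom 4): yes — every two-step R-path is closed by a direct edge.
Euclidean (axiom 5): yes — any two successors of a common world are R-related.
So F validates K, D, T, S4, S5. The strongest is S5.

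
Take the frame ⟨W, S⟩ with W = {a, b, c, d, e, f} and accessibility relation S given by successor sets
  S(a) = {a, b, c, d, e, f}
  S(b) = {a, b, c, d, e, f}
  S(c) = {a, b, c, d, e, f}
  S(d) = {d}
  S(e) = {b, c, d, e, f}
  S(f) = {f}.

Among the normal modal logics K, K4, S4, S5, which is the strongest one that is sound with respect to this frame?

K

Transitive (axiom 4): no — e S b and b S a, but not e S a.
Reflexive (axiom T): yes — every world is S-related to itself.
Euclidean (axiom 5): no — a S d and a S b, but not d S b.
So F validates K; K4 would additionally require S to be transitive. The strongest is K.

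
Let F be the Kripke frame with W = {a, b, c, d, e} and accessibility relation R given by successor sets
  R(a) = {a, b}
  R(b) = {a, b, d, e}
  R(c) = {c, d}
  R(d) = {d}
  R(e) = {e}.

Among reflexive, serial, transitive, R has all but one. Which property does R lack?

Reflexive: yes — every world is R-related to itself.
Serial: yes — every world has a successor (e.g. a R a).
Transitive: no — a R b and b R d, but not a R d.
Only transitive fails.

transitive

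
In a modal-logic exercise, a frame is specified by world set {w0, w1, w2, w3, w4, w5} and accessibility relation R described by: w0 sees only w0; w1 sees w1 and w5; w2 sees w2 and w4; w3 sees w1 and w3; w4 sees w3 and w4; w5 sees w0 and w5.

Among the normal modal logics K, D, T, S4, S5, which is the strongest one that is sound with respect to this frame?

T

Serial (axiom D): yes — every world has a successor (e.g. w0 R w0).
Reflexive (axiom T): yes — every world is R-related to itself.
Transitive (axiom 4): no — w1 R w5 and w5 R w0, but not w1 R w0.
Euclidean (axiom 5): no — w1 R w5 and w1 R w1, but not w5 R w1.
So F validates K, D, T; S4 would additionally require R to be transitive. The strongest is T.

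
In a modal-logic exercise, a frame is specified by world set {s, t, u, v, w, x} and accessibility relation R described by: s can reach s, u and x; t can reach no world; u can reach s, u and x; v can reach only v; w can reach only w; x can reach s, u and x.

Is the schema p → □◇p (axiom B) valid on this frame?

Yes

Axiom B corresponds to the accessibility relation being symmetric.
Symmetric: yes — every pair in R has its reverse in R.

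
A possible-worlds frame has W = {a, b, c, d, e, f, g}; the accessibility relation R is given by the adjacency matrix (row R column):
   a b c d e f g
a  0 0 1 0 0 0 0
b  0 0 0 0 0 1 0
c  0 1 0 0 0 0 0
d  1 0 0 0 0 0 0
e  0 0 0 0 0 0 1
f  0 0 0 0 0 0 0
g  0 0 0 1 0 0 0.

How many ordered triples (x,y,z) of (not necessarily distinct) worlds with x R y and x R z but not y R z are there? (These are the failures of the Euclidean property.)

6

Enumerating: (a,c,c), (b,f,f), (c,b,b), (d,a,a), (e,g,g), (g,d,d).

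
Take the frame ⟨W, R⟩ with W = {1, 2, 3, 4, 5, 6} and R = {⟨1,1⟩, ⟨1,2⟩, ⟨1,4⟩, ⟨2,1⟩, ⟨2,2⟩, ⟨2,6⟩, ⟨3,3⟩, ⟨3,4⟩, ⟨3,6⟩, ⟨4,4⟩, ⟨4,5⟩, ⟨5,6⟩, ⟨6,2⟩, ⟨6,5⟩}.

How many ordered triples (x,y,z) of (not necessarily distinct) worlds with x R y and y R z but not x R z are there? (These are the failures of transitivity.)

Enumerating: (1,2,6), (1,4,5), (2,1,4), (2,6,5), (3,4,5), (3,6,2), (3,6,5), (4,5,6), (5,6,2), (5,6,5), (6,2,1), (6,2,6), (6,5,6).

13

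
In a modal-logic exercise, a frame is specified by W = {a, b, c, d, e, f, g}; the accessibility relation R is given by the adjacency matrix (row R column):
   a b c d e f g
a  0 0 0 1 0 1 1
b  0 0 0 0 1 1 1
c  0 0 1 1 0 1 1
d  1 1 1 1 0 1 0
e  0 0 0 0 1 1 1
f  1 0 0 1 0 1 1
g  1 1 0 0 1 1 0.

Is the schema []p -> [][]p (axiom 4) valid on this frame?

No

Axiom 4 corresponds to the accessibility relation being transitive.
Transitive: no — a R d and d R b, but not a R b.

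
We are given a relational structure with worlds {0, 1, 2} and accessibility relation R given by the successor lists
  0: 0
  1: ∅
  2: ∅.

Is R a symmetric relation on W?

Yes

Symmetric: yes — every pair in R has its reverse in R.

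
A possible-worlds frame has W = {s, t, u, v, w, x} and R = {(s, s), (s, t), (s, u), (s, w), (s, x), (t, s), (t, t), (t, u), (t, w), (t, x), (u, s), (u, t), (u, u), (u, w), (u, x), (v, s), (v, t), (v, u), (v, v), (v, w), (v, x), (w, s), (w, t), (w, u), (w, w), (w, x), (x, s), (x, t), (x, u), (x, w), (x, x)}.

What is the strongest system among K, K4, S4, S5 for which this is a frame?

S4

Transitive (axiom 4): yes — every two-step R-path is closed by a direct edge.
Reflexive (axiom T): yes — every world is R-related to itself.
Euclidean (axiom 5): no — v R s and v R v, but not s R v.
So F validates K, K4, S4; S5 would additionally require R to be Euclidean. The strongest is S4.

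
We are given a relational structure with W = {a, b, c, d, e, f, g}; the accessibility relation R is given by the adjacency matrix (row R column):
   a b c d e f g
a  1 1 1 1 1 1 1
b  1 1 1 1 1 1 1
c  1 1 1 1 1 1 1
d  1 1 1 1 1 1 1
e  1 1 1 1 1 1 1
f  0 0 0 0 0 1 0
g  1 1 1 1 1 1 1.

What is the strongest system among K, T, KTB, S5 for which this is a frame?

Reflexive (axiom T): yes — every world is R-related to itself.
Symmetric (axiom B): no — a R f but not f R a.
Euclidean (axiom 5): no — a R f and a R b, but not f R b.
So F validates K, T; KTB would additionally require R to be symmetric. The strongest is T.

T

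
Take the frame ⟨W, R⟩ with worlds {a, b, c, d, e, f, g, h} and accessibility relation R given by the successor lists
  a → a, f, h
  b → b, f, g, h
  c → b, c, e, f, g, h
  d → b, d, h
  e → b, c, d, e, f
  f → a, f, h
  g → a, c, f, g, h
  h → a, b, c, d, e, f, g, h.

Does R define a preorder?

No

Reflexive: yes — every world is R-related to itself.
Transitive: no — a R h and h R b, but not a R b.
So R is not a preorder.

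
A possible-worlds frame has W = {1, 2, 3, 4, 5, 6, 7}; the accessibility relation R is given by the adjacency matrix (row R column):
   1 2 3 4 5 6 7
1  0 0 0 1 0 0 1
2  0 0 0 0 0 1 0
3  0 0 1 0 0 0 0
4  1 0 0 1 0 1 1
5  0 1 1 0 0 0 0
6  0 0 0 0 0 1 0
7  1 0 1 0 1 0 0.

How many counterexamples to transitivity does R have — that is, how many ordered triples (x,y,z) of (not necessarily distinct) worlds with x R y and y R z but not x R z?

11

Enumerating: (1,4,1), (1,4,6), (1,7,1), (1,7,3), (1,7,5), (4,7,3), (4,7,5), (5,2,6), (7,1,4), (7,1,7), (7,5,2).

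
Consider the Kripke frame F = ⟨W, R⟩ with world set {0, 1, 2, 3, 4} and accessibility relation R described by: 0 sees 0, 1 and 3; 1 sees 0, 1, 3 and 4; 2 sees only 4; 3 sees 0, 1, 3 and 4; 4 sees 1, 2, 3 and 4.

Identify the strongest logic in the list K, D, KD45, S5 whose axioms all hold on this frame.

D

Serial (axiom D): yes — every world has a successor (e.g. 0 R 0).
Transitive (axiom 4): no — 0 R 1 and 1 R 4, but not 0 R 4.
Euclidean (axiom 5): no — 1 R 0 and 1 R 4, but not 0 R 4.
Reflexive (axiom T): no — 2 is not related to itself.
So F validates K, D; KD45 would additionally require R to be Euclidean and transitive. The strongest is D.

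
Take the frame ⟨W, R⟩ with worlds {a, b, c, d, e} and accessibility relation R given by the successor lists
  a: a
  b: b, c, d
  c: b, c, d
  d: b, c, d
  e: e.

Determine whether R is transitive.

Transitive: yes — every two-step R-path is closed by a direct edge.

Yes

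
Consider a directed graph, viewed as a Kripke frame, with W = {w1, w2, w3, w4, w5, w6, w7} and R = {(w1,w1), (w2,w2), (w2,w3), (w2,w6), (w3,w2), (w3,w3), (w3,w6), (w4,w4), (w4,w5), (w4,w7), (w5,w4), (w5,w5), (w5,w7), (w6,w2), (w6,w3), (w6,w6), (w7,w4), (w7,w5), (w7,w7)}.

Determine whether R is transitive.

Yes

Transitive: yes — every two-step R-path is closed by a direct edge.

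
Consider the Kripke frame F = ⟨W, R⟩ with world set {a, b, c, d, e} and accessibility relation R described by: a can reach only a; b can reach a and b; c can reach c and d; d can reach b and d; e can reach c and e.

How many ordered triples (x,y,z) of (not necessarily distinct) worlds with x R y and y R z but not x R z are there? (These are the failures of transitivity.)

3

Enumerating: (c,d,b), (d,b,a), (e,c,d).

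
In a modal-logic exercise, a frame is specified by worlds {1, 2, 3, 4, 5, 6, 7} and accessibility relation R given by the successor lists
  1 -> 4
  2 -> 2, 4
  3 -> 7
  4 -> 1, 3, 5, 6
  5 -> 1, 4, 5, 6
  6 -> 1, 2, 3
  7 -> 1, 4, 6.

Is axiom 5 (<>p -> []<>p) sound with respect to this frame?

The schema 5 characterises exactly the Euclidean frames.
Euclidean: no — 4 R 1 and 4 R 3, but not 1 R 3.

No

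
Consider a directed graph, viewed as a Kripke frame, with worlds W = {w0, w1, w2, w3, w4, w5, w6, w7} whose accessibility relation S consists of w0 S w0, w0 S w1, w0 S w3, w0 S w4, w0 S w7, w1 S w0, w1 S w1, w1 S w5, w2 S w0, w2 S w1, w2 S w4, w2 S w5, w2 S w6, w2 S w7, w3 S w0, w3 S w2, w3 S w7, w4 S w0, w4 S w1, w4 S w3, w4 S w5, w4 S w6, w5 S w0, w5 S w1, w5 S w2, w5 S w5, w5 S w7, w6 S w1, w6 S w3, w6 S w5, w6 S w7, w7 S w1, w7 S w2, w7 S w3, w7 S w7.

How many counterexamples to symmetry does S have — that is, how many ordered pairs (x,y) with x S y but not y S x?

Enumerating: (w0,w7), (w2,w0), (w2,w1), (w2,w4), (w2,w6), (w3,w2), (w4,w1), (w4,w3), (w4,w5), (w4,w6), (w5,w0), (w5,w7), (w6,w1), (w6,w3), (w6,w5), (w6,w7), (w7,w1).

17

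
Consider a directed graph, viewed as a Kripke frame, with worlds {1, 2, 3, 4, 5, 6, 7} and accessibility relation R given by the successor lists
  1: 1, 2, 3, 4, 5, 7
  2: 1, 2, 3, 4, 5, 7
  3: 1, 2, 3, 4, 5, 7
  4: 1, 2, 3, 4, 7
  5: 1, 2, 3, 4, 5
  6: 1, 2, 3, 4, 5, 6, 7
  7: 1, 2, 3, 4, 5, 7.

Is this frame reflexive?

Reflexive: yes — every world is R-related to itself.

Yes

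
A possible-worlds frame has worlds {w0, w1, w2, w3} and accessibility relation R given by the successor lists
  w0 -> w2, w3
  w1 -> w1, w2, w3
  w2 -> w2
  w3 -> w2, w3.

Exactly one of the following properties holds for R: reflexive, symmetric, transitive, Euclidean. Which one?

Reflexive: no — w0 is not related to itself.
Symmetric: no — w0 R w2 but not w2 R w0.
Transitive: yes — every two-step R-path is closed by a direct edge.
Euclidean: no — w0 R w2 and w0 R w3, but not w2 R w3.
Only transitive holds.

transitive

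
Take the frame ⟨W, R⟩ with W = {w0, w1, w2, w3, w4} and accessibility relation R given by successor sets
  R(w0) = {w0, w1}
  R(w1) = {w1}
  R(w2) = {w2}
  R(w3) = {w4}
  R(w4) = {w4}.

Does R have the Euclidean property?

Euclidean: no — w0 R w1 and w0 R w0, but not w1 R w0.

No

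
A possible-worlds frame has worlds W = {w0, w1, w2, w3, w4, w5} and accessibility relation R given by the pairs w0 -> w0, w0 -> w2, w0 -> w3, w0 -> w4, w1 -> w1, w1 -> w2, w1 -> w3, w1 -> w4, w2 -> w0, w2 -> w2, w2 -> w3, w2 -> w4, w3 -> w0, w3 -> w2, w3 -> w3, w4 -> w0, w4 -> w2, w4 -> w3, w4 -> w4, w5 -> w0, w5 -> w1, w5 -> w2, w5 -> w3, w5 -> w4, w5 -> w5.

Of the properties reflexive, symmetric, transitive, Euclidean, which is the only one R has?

Reflexive: yes — every world is R-related to itself.
Symmetric: no — w1 R w2 but not w2 R w1.
Transitive: no — w1 R w2 and w2 R w0, but not w1 R w0.
Euclidean: no — w0 R w3 and w0 R w4, but not w3 R w4.
Only reflexive holds.

reflexive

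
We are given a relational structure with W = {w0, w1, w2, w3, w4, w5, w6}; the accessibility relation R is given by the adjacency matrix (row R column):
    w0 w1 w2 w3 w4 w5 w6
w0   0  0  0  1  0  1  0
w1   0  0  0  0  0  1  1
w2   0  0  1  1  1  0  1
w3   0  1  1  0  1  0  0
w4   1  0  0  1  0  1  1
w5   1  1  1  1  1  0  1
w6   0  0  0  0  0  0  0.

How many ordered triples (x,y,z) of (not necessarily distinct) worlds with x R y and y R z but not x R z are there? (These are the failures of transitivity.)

Enumerating: (w0,w3,w1), (w0,w3,w2), (w0,w3,w4), (w0,w5,w0), (w0,w5,w1), (w0,w5,w2), (w0,w5,w4), (w0,w5,w6), (w1,w5,w0), (w1,w5,w1), (w1,w5,w2), (w1,w5,w3), … and 21 more.
Total: 33.

33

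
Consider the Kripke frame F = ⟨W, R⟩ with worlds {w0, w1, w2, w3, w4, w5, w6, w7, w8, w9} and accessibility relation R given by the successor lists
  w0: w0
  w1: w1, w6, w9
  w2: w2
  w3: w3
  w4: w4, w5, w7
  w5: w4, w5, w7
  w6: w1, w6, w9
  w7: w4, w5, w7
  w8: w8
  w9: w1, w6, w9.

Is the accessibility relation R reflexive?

Yes

Reflexive: yes — every world is R-related to itself.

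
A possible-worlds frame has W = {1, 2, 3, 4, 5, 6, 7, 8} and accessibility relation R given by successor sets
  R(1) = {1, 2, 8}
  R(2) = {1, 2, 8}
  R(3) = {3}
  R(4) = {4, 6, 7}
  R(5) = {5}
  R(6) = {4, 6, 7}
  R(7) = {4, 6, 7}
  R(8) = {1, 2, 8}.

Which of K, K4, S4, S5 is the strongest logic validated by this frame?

S5

Transitive (axiom 4): yes — every two-step R-path is closed by a direct edge.
Reflexive (axiom T): yes — every world is R-related to itself.
Euclidean (axiom 5): yes — any two successors of a common world are R-related.
So F validates K, K4, S4, S5. The strongest is S5.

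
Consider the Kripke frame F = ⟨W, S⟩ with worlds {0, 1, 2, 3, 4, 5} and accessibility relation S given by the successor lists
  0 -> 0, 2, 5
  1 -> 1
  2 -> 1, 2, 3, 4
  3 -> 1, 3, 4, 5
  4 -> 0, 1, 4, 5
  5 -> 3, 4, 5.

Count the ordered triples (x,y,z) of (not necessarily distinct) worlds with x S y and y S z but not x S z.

Enumerating: (0,2,1), (0,2,3), (0,2,4), (0,5,3), (0,5,4), (2,3,5), (2,4,0), (2,4,5), (3,4,0), (4,0,2), (4,5,3), (5,3,1), (5,4,0), (5,4,1).

14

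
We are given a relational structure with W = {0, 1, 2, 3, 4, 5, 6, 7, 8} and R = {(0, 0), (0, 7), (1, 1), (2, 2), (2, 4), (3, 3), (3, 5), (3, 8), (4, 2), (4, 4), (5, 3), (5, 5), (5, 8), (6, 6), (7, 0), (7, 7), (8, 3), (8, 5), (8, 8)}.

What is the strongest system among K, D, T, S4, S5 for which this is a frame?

S5

Serial (axiom D): yes — every world has a successor (e.g. 0 R 0).
Reflexive (axiom T): yes — every world is R-related to itself.
Transitive (axiom 4): yes — every two-step R-path is closed by a direct edge.
Euclidean (axiom 5): yes — any two successors of a common world are R-related.
So F validates K, D, T, S4, S5. The strongest is S5.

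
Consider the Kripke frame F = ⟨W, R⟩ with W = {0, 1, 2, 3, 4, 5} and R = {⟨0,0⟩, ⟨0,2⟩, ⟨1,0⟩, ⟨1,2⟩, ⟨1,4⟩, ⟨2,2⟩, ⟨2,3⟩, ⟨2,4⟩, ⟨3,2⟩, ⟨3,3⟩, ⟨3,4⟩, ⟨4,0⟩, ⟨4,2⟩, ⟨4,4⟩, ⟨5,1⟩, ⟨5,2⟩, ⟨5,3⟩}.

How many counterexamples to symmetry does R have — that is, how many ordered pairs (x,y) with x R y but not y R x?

9

Enumerating: (0,2), (1,0), (1,2), (1,4), (3,4), (4,0), (5,1), (5,2), (5,3).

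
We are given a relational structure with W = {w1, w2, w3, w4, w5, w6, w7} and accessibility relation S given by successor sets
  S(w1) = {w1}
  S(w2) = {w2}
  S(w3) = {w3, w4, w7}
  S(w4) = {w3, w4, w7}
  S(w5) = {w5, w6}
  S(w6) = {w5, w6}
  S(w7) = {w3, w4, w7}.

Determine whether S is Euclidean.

Yes

Euclidean: yes — any two successors of a common world are S-related.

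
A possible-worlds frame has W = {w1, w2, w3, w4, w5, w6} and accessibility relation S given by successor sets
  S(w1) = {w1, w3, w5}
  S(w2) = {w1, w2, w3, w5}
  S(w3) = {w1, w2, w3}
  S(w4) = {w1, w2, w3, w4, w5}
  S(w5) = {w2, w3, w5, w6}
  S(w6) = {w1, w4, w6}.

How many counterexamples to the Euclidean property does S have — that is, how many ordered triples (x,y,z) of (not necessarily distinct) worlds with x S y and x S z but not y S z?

Enumerating: (w1,w3,w5), (w1,w5,w1), (w2,w1,w2), (w2,w3,w5), (w2,w5,w1), (w3,w1,w2), (w4,w1,w2), (w4,w1,w4), (w4,w2,w4), (w4,w3,w4), (w4,w3,w5), (w4,w5,w1), … and 10 more.
Total: 22.

22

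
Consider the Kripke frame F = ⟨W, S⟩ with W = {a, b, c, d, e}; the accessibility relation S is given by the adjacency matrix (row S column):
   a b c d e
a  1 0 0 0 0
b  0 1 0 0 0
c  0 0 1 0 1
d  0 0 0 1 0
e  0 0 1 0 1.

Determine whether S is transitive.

Yes

Transitive: yes — every two-step S-path is closed by a direct edge.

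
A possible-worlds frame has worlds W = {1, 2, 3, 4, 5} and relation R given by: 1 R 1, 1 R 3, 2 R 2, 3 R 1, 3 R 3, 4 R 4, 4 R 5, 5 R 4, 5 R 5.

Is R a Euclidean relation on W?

Euclidean: yes — any two successors of a common world are R-related.

Yes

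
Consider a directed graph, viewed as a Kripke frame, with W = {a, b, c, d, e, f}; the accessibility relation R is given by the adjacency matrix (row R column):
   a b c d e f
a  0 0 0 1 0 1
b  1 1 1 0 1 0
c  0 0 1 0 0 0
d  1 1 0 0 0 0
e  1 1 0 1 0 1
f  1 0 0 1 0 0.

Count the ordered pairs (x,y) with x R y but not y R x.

Enumerating: (b,a), (b,c), (d,b), (e,a), (e,d), (e,f), (f,d).

7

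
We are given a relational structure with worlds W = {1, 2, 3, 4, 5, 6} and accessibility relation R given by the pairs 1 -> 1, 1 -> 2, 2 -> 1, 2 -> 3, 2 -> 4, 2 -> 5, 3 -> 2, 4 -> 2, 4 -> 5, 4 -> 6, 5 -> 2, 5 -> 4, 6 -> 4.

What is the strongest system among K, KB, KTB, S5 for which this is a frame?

KB

Symmetric (axiom B): yes — every pair in R has its reverse in R.
Reflexive (axiom T): no — 2 is not related to itself.
Euclidean (axiom 5): no — 2 R 1 and 2 R 3, but not 1 R 3.
So F validates K, KB; KTB would additionally require R to be reflexive. The strongest is KB.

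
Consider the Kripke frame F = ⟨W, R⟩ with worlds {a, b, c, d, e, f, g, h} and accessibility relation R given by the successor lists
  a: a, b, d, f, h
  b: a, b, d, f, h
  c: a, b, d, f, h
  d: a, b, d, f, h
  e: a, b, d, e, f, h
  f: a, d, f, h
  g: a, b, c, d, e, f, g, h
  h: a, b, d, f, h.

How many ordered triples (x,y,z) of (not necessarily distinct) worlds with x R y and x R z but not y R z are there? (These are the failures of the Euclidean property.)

Enumerating: (a,f,b), (b,f,b), (c,f,b), (d,f,b), (e,a,e), (e,b,e), (e,d,e), (e,f,b), (e,f,e), (e,h,e), (g,a,c), (g,a,e), … and 20 more.
Total: 32.

32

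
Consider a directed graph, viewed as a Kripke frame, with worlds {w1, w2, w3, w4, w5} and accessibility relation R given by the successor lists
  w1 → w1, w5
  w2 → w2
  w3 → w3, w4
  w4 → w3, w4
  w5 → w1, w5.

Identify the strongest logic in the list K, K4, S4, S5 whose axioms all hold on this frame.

Transitive (axiom 4): yes — every two-step R-path is closed by a direct edge.
Reflexive (axiom T): yes — every world is R-related to itself.
Euclidean (axiom 5): yes — any two successors of a common world are R-related.
So F validates K, K4, S4, S5. The strongest is S5.

S5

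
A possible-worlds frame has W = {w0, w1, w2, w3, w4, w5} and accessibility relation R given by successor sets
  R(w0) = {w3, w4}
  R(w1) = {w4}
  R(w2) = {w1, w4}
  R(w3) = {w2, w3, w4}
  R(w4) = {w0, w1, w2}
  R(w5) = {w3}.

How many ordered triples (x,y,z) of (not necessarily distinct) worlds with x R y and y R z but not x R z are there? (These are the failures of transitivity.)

18

Enumerating: (w0,w3,w2), (w0,w4,w0), (w0,w4,w1), (w0,w4,w2), (w1,w4,w0), (w1,w4,w1), (w1,w4,w2), (w2,w4,w0), (w2,w4,w2), (w3,w2,w1), (w3,w4,w0), (w3,w4,w1), (w4,w0,w3), (w4,w0,w4), (w4,w1,w4), (w4,w2,w4), (w5,w3,w2), (w5,w3,w4).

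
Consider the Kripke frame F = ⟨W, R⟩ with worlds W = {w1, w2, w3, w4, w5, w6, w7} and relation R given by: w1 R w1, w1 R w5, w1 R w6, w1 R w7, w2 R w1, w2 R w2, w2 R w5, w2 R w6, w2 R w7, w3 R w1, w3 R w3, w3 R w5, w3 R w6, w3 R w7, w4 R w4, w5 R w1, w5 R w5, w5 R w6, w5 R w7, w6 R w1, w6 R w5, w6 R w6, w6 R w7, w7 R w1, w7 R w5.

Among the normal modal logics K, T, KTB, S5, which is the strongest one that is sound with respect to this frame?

Reflexive (axiom T): no — w7 is not related to itself.
Symmetric (axiom B): no — w2 R w1 but not w1 R w2.
Euclidean (axiom 5): no — w1 R w7 and w1 R w6, but not w7 R w6.
So F validates K; T would additionally require R to be reflexive. The strongest is K.

K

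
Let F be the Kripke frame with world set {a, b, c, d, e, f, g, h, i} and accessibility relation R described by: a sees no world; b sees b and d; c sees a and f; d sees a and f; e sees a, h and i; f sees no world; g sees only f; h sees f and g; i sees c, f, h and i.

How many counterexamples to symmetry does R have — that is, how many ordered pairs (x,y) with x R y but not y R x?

14

Enumerating: (b,d), (c,a), (c,f), (d,a), (d,f), (e,a), (e,h), (e,i), (g,f), (h,f), (h,g), (i,c), (i,f), (i,h).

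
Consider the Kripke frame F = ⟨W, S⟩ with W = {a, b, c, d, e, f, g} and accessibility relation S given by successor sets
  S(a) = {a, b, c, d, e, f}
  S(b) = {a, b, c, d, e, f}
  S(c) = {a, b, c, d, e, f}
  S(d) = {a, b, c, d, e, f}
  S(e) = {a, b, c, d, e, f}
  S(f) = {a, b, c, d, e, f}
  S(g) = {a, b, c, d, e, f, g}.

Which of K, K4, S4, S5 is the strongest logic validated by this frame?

S4

Transitive (axiom 4): yes — every two-step S-path is closed by a direct edge.
Reflexive (axiom T): yes — every world is S-related to itself.
Euclidean (axiom 5): no — g S a and g S g, but not a S g.
So F validates K, K4, S4; S5 would additionally require S to be Euclidean. The strongest is S4.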